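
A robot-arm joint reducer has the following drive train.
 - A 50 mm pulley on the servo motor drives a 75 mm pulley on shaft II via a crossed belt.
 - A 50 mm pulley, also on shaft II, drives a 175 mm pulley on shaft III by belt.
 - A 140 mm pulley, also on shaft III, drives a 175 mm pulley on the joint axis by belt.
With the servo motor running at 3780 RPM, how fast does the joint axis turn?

576 RPM

the servo motor → shaft II (belt, 75/50): 3780 ÷ 1.5 = 2520 RPM
shaft II → shaft III (belt, 175/50): 2520 ÷ 3.5 = 720 RPM
shaft III → the joint axis (belt, 175/140): 720 ÷ 1.25 = 576 RPM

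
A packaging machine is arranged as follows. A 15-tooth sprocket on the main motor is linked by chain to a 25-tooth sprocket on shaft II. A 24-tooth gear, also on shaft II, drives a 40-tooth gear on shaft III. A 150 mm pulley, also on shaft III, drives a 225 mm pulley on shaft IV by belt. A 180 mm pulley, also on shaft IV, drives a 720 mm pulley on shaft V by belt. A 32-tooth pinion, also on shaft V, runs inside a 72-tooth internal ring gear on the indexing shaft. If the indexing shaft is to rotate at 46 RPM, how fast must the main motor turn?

1725 RPM

Overall ratio R = 1.6667 × 1.6667 × 1.5 × 4 × 2.25 = 37.5.
Required input speed = output speed × R = 46 × 37.5 = 1725 RPM.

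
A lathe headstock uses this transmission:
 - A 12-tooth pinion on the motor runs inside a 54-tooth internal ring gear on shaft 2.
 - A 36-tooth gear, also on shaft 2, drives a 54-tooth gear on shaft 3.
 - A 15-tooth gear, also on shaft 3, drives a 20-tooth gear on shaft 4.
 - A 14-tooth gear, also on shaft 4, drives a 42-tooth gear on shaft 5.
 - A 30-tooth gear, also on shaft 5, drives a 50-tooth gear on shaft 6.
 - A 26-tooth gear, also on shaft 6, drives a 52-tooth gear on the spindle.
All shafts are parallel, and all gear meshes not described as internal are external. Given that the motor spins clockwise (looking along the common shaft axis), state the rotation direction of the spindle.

the motor → shaft 2: internal mesh, same direction → CW.
shaft 2 → shaft 3: external mesh, 1 reversal → CCW.
shaft 3 → shaft 4: external mesh, 1 reversal → CW.
shaft 4 → shaft 5: external mesh, 1 reversal → CCW.
shaft 5 → shaft 6: external mesh, 1 reversal → CW.
shaft 6 → the spindle: external mesh, 1 reversal → CCW.
5 reversals in total — an odd number — so the spindle turns opposite to the motor.

anticlockwise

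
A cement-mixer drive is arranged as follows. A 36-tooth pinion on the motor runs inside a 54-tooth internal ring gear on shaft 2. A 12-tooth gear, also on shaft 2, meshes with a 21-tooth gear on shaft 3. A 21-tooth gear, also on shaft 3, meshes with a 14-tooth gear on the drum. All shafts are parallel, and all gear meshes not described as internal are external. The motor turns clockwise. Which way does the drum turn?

the motor → shaft 2: internal mesh, same direction → CW.
shaft 2 → shaft 3: external mesh, 1 reversal → CCW.
shaft 3 → the drum: external mesh, 1 reversal → CW.
2 reversals in total — an even number — so the drum turns the same way as the motor.

clockwise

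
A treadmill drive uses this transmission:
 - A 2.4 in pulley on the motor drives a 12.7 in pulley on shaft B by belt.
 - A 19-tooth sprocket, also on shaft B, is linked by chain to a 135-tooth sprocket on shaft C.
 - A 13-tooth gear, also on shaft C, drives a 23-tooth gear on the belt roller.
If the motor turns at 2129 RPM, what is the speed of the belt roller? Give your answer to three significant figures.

belt 12.7/2.4 = 5.2917 → 2129/5.2917 = 402.33 RPM
chain 135/19 = 7.1053 → 402.33/7.1053 = 56.624 RPM
gear mesh 23/13 = 1.7692 → 56.624/1.7692 = 32.005 RPM

32.0 RPM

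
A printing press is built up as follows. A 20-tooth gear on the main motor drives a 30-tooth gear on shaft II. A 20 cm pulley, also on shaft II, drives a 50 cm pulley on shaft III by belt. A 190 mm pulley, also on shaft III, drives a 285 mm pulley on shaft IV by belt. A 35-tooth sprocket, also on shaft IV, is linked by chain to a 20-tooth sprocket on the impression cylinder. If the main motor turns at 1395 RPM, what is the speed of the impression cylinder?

Gear mesh: ratio = 30/20 = 1.5, so shaft II turns at 1395 / 1.5 = 930 RPM.
Belt: ratio = 50/20 = 2.5, so shaft III turns at 930 / 2.5 = 372 RPM.
Belt: ratio = 285/190 = 1.5, so shaft IV turns at 372 / 1.5 = 248 RPM.
Chain: ratio = 20/35 = 0.57143, so the impression cylinder turns at 248 / 0.57143 = 434 RPM.

434 RPM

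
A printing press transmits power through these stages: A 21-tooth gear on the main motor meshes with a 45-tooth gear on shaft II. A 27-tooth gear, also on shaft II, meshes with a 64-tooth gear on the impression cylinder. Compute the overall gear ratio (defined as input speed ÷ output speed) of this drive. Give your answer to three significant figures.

5.08

Each stage contributes driven/driver: gear mesh 45/21 = 2.1429, gear mesh 64/27 = 2.3704.
Overall: 2.1429 × 2.3704 = 5.0794.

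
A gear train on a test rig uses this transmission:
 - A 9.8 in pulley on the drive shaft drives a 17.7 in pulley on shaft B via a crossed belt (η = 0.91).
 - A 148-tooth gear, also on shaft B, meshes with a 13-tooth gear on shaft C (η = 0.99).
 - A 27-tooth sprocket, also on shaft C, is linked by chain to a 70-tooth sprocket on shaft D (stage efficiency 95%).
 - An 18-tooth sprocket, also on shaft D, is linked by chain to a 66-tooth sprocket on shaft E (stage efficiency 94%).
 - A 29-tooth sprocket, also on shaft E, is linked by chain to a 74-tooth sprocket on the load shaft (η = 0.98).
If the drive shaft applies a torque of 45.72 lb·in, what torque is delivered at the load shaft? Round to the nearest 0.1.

Belt: ratio = 17.7/9.8 = 1.8061; torque at shaft B = 45.72 × 1.8061 × 0.91 = 75.144 lb·in.
Gear mesh: ratio = 13/148 = 0.087838; torque at shaft C = 75.144 × 0.087838 × 0.99 = 6.5345 lb·in.
Chain: ratio = 70/27 = 2.5926; torque at shaft D = 6.5345 × 2.5926 × 0.95 = 16.094 lb·in.
Chain: ratio = 66/18 = 3.6667; torque at shaft E = 16.094 × 3.6667 × 0.94 = 55.471 lb·in.
Chain: ratio = 74/29 = 2.5517; torque at the load shaft = 55.471 × 2.5517 × 0.98 = 138.72 lb·in.

138.7 lb·in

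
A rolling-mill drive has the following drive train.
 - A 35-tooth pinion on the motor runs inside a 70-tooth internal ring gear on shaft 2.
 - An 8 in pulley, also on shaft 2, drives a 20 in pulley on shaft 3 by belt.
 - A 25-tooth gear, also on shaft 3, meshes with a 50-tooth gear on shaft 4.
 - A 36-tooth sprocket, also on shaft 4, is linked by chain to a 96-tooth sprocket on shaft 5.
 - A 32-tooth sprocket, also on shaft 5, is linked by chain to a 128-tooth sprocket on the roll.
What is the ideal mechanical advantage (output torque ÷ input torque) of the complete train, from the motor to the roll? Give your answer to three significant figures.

Each stage contributes driven/driver: internal gear 70/35 = 2, belt 20/8 = 2.5, gear mesh 50/25 = 2, chain 96/36 = 2.6667, chain 128/32 = 4.
Overall: 2 × 2.5 × 2 × 2.6667 × 4 = 106.67.

107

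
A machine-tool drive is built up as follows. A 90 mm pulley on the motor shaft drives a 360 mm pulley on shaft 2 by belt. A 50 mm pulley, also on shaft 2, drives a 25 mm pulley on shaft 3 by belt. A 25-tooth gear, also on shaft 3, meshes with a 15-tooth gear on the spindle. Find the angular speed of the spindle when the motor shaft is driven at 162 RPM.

belt 360/90 = 4 → 162/4 = 40.5 RPM
belt 25/50 = 0.5 → 40.5/0.5 = 81 RPM
gear mesh 15/25 = 0.6 → 81/0.6 = 135 RPM

135 RPM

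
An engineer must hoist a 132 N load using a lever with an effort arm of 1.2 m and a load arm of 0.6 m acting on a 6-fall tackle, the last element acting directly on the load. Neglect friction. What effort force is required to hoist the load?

Lever MA = effort arm / load arm = 1.2/0.6 = 2.
Block-and-tackle MA = number of supporting rope parts = 6.
Combined ideal MA = 2 × 6 = 12.
Effort = load / MA = 132 / 12 = 11 N.

11 N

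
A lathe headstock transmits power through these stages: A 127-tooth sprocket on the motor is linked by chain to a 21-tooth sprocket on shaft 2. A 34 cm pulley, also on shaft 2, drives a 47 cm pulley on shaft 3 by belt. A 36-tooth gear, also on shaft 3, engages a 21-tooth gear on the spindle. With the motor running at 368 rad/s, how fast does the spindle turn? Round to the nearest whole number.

chain 21/127 = 0.16535 → 368/0.16535 = 2225.5 rad/s
belt 47/34 = 1.3824 → 2225.5/1.3824 = 1610 rad/s
gear mesh 21/36 = 0.58333 → 1610/0.58333 = 2759.9 rad/s

2760 rad/s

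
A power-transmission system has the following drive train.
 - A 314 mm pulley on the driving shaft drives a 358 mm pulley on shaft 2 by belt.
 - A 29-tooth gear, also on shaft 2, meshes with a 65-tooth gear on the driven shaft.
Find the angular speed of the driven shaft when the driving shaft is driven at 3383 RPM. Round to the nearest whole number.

1324 RPM

Belt: ratio = 358/314 = 1.1401, so shaft 2 turns at 3383 / 1.1401 = 2967.2 RPM.
Gear mesh: ratio = 65/29 = 2.2414, so the driven shaft turns at 2967.2 / 2.2414 = 1323.8 RPM.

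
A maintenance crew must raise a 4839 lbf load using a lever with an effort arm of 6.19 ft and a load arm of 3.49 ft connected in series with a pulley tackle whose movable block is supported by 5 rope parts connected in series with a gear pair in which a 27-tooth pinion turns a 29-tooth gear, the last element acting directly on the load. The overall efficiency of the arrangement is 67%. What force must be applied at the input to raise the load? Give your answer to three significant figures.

Lever MA = effort arm / load arm = 6.19/3.49 = 1.7736.
Block-and-tackle MA = number of supporting rope parts = 5.
Gear pair MA = 29/27 = 1.0741.
Combined ideal MA = 1.7736 × 5 × 1.0741 = 9.5251.
Actual MA = 9.5251 × 0.67 = 6.3818.
Effort = load / actual MA = 4839 / 6.3818 = 758.25 lbf.

758 lbf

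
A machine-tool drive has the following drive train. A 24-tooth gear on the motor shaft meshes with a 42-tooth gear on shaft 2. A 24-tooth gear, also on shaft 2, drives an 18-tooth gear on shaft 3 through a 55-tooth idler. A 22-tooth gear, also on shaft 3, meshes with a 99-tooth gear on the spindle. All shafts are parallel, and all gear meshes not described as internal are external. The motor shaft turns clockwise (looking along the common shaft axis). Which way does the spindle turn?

clockwise

the motor shaft → shaft 2: external mesh, 1 reversal → CCW.
shaft 2 → shaft 3: driver → idler → driven is 2 external meshes, 2 reversals → CCW.
shaft 3 → the spindle: external mesh, 1 reversal → CW.
4 reversals in total — an even number — so the spindle turns the same way as the motor shaft.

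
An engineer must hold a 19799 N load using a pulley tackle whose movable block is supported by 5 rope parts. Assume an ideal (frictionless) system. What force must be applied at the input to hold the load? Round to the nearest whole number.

3960 N

Block-and-tackle MA = number of supporting rope parts = 5.
Effort = load / MA = 19799 / 5 = 3959.8 N.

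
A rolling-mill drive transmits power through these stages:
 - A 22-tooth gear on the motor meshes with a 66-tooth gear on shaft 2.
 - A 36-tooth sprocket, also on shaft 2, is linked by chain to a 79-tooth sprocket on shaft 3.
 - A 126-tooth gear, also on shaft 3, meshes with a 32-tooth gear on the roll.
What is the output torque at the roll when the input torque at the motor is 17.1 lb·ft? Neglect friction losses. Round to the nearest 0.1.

gear mesh 66/22 = 3 → τ = 17.1·3 = 51.3 lb·ft
chain 79/36 = 2.1944 → τ = 51.3·2.1944 = 112.58 lb·ft
gear mesh 32/126 = 0.25397 → τ = 112.58·0.25397 = 28.59 lb·ft

28.6 lb·ft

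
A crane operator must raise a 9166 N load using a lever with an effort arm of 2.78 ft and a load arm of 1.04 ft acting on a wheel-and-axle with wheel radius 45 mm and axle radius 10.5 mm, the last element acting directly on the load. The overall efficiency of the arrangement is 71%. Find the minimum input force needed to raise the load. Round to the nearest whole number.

1127 N

Lever MA = effort arm / load arm = 2.78/1.04 = 2.6731.
Wheel-and-axle MA = R/r = 45/10.5 = 4.2857.
Combined ideal MA = 2.6731 × 4.2857 = 11.456.
Actual MA = 11.456 × 0.71 = 8.1338.
Effort = load / actual MA = 9166 / 8.1338 = 1126.9 N.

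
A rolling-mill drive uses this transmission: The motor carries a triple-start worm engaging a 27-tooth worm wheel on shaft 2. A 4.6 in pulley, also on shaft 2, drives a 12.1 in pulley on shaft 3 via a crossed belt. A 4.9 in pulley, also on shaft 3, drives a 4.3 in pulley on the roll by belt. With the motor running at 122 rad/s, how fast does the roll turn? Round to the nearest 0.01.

5.87 rad/s

Worm: ratio = 27/3 = 9, so shaft 2 turns at 122 / 9 = 13.556 rad/s.
Belt: ratio = 12.1/4.6 = 2.6304, so shaft 3 turns at 13.556 / 2.6304 = 5.1534 rad/s.
Belt: ratio = 4.3/4.9 = 0.87755, so the roll turns at 5.1534 / 0.87755 = 5.8724 rad/s.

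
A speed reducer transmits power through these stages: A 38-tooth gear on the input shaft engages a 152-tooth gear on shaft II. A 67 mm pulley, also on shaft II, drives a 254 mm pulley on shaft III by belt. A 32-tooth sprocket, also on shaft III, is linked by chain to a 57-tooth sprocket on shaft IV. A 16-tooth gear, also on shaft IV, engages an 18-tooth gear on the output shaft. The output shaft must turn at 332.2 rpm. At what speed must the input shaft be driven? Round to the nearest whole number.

10095 rpm

Overall ratio R = 4 × 3.791 × 1.7812 × 1.125 = 30.388.
Required input speed = output speed × R = 332.2 × 30.388 = 10095 rpm.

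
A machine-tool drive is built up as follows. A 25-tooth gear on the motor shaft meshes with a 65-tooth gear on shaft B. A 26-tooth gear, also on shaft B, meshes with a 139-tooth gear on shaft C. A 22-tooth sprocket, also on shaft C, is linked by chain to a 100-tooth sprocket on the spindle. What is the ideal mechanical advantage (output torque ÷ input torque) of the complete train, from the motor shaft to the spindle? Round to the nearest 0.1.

63.2

Each stage contributes driven/driver: gear mesh 65/25 = 2.6, gear mesh 139/26 = 5.3462, chain 100/22 = 4.5455.
Overall: 2.6 × 5.3462 × 4.5455 = 63.182.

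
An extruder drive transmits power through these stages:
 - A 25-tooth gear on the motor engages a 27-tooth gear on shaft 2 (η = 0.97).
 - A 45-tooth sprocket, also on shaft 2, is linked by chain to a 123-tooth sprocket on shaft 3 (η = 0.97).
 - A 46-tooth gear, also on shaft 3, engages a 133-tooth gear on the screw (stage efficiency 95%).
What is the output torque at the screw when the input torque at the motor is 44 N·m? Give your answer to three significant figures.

After the gear mesh (27/25): 44 × 1.08 × 0.97 = 46.094 N·m
After the chain (123/45): 46.094 × 2.7333 × 0.97 = 122.21 N·m
After the gear mesh (133/46): 122.21 × 2.8913 × 0.95 = 335.68 N·m

336 N·m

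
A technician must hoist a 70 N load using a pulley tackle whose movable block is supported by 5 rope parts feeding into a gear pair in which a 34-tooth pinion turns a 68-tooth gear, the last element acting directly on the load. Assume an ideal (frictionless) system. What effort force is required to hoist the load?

Block-and-tackle MA = number of supporting rope parts = 5.
Gear pair MA = 68/34 = 2.
Combined ideal MA = 5 × 2 = 10.
Effort = load / MA = 70 / 10 = 7 N.

7 N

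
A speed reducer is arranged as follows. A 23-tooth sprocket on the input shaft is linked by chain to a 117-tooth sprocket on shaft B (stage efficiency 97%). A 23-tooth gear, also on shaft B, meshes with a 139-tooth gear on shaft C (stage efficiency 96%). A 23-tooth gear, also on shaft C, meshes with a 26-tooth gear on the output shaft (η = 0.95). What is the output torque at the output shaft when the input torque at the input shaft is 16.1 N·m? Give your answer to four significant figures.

495.0 N·m

chain 117/23 = 5.087 → τ = 16.1·5.087·0.97 = 79.443 N·m
gear mesh 139/23 = 6.0435 → τ = 79.443·6.0435·0.96 = 460.91 N·m
gear mesh 26/23 = 1.1304 → τ = 460.91·1.1304·0.95 = 494.97 N·m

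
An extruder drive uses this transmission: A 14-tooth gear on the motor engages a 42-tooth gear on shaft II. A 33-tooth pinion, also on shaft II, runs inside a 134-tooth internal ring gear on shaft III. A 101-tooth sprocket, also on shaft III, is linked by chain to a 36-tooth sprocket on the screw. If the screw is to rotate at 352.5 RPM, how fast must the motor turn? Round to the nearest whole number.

Overall ratio R = 3 × 4.0606 × 0.35644 = 4.342.
Required input speed = output speed × R = 352.5 × 4.342 = 1530.6 RPM.

1531 RPM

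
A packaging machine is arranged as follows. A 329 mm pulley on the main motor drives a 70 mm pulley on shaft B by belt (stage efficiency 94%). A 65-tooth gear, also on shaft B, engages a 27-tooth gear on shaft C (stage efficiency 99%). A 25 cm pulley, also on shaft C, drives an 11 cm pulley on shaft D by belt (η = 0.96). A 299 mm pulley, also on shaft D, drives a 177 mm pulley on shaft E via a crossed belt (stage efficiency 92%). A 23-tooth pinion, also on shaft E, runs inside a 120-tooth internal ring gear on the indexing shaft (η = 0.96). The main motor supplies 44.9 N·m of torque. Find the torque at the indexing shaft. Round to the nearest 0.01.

4.26 N·m

Belt: ratio = 70/329 = 0.21277; torque at shaft B = 44.9 × 0.21277 × 0.94 = 8.98 N·m.
Gear mesh: ratio = 27/65 = 0.41538; torque at shaft C = 8.98 × 0.41538 × 0.99 = 3.6929 N·m.
Belt: ratio = 11/25 = 0.44; torque at shaft D = 3.6929 × 0.44 × 0.96 = 1.5599 N·m.
Belt: ratio = 177/299 = 0.59197; torque at shaft E = 1.5599 × 0.59197 × 0.92 = 0.84952 N·m.
Internal gear: ratio = 120/23 = 5.2174; torque at the indexing shaft = 0.84952 × 5.2174 × 0.96 = 4.255 N·m.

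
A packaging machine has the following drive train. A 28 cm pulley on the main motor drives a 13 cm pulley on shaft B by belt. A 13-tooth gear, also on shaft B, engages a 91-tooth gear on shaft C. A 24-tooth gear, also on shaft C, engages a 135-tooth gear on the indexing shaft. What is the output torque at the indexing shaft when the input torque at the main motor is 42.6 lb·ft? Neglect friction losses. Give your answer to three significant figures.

Belt: ratio = 13/28 = 0.46429; torque at shaft B = 42.6 × 0.46429 = 19.779 lb·ft.
Gear mesh: ratio = 91/13 = 7; torque at shaft C = 19.779 × 7 = 138.45 lb·ft.
Gear mesh: ratio = 135/24 = 5.625; torque at the indexing shaft = 138.45 × 5.625 = 778.78 lb·ft.

779 lb·ft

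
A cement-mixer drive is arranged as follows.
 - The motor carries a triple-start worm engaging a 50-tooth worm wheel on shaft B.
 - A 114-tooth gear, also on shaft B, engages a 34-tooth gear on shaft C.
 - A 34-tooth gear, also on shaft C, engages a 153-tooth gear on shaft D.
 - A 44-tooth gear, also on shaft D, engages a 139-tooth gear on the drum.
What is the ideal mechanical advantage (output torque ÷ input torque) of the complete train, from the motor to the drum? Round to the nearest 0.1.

70.7

Each stage contributes driven/driver: worm 50/3 = 16.667, gear mesh 34/114 = 0.29825, gear mesh 153/34 = 4.5, gear mesh 139/44 = 3.1591.
Overall: 16.667 × 0.29825 × 4.5 × 3.1591 = 70.664.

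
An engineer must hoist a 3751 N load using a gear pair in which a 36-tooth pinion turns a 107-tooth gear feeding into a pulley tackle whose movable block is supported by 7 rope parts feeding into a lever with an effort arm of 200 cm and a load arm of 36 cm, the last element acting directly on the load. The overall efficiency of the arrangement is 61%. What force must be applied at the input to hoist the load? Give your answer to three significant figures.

53.2 N

Gear pair MA = 107/36 = 2.9722.
Block-and-tackle MA = number of supporting rope parts = 7.
Lever MA = effort arm / load arm = 200/36 = 5.5556.
Combined ideal MA = 2.9722 × 7 × 5.5556 = 115.59.
Actual MA = 115.59 × 0.61 = 70.508.
Effort = load / actual MA = 3751 / 70.508 = 53.2 N.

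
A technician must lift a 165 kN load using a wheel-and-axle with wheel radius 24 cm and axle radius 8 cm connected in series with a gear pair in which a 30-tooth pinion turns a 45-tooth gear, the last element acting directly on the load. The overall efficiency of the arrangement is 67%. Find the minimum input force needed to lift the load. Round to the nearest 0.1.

54.7 kN

Wheel-and-axle MA = R/r = 24/8 = 3.
Gear pair MA = 45/30 = 1.5.
Combined ideal MA = 3 × 1.5 = 4.5.
Actual MA = 4.5 × 0.67 = 3.015.
Effort = load / actual MA = 165 / 3.015 = 54.726 kN.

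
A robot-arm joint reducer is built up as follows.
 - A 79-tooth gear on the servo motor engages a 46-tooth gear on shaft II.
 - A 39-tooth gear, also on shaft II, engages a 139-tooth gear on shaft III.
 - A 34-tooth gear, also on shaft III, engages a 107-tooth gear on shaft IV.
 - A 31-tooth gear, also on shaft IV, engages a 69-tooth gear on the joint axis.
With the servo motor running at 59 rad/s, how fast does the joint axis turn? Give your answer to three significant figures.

4.06 rad/s

gear mesh 46/79 = 0.58228 → 59/0.58228 = 101.33 rad/s
gear mesh 139/39 = 3.5641 → 101.33/3.5641 = 28.43 rad/s
gear mesh 107/34 = 3.1471 → 28.43/3.1471 = 9.0337 rad/s
gear mesh 69/31 = 2.2258 → 9.0337/2.2258 = 4.0586 rad/s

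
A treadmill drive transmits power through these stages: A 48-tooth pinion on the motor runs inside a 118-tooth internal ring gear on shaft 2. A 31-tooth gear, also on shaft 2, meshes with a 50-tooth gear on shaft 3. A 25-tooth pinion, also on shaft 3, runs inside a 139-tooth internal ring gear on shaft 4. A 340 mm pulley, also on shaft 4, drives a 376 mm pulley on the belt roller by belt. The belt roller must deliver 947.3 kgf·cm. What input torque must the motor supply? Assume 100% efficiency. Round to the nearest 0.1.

38.9 kgf·cm

Overall ratio R = 2.4583 × 1.6129 × 5.56 × 1.1059 = 24.38.
Input torque = output torque / R = 947.3 / 24.38 = 38.856 kgf·cm.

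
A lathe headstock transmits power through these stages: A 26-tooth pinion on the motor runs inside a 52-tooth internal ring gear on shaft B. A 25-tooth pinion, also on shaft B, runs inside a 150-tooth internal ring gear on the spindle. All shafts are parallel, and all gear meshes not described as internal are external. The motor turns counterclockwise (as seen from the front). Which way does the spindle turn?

the motor → shaft B: internal mesh, same direction → CCW.
shaft B → the spindle: internal mesh, same direction → CCW.
0 reversals in total — an even number — so the spindle turns the same way as the motor.

counterclockwise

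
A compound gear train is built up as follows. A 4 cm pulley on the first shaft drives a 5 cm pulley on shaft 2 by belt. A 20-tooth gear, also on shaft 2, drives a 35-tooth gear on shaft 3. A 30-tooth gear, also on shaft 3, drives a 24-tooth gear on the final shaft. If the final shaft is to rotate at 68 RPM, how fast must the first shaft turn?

Overall ratio R = 1.25 × 1.75 × 0.8 = 1.75.
Required input speed = output speed × R = 68 × 1.75 = 119 RPM.

119 RPM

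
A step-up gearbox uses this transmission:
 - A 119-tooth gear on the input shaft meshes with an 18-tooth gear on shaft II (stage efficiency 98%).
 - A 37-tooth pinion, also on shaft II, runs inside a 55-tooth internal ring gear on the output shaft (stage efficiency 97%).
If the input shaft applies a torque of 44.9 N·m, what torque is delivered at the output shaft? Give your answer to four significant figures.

9.597 N·m

After the gear mesh (18/119): 44.9 × 0.15126 × 0.98 = 6.6558 N·m
After the internal gear (55/37): 6.6558 × 1.4865 × 0.97 = 9.5969 N·m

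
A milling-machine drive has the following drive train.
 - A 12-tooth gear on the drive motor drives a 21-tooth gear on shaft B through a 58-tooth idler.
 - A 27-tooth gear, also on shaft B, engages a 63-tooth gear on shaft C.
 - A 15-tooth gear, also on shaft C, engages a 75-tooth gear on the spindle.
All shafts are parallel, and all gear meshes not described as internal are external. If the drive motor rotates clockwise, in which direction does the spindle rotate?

clockwise

the drive motor → shaft B: driver → idler → driven is 2 external meshes, 2 reversals → CW.
shaft B → shaft C: external mesh, 1 reversal → CCW.
shaft C → the spindle: external mesh, 1 reversal → CW.
4 reversals in total — an even number — so the spindle turns the same way as the drive motor.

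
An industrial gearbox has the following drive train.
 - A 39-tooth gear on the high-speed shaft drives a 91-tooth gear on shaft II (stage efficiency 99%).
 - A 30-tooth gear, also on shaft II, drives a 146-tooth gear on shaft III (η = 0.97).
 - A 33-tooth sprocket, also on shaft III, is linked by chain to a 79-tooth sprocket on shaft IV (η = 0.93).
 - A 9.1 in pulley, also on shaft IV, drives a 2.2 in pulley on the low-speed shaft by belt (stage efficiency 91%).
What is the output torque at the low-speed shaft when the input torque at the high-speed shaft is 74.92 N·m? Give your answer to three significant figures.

After the gear mesh (91/39): 74.92 × 2.3333 × 0.99 = 173.07 N·m
After the gear mesh (146/30): 173.07 × 4.8667 × 0.97 = 816.98 N·m
After the chain (79/33): 816.98 × 2.3939 × 0.93 = 1818.9 N·m
After the belt (2.2/9.1): 1818.9 × 0.24176 × 0.91 = 400.16 N·m

400 N·m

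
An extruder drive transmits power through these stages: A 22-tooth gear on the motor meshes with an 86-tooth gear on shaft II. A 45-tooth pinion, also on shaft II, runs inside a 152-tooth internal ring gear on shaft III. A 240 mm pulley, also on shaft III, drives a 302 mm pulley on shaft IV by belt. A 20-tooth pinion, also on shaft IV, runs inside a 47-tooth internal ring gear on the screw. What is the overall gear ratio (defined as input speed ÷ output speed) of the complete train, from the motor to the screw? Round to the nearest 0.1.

39.0

Each stage contributes driven/driver: gear mesh 86/22 = 3.9091, internal gear 152/45 = 3.3778, belt 302/240 = 1.2583, internal gear 47/20 = 2.35.
Overall: 3.9091 × 3.3778 × 1.2583 × 2.35 = 39.045.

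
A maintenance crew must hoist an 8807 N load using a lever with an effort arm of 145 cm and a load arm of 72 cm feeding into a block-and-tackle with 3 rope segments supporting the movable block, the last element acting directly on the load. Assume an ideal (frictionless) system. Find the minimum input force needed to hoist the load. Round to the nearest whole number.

Lever MA = effort arm / load arm = 145/72 = 2.0139.
Block-and-tackle MA = number of supporting rope parts = 3.
Combined ideal MA = 2.0139 × 3 = 6.0417.
Effort = load / MA = 8807 / 6.0417 = 1457.7 N.

1458 N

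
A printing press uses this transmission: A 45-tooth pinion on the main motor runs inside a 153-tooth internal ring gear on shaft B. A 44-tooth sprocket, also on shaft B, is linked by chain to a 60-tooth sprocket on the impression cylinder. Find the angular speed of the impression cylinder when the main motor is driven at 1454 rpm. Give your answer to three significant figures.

internal gear 153/45 = 3.4 → 1454/3.4 = 427.65 rpm
chain 60/44 = 1.3636 → 427.65/1.3636 = 313.61 rpm

314 rpm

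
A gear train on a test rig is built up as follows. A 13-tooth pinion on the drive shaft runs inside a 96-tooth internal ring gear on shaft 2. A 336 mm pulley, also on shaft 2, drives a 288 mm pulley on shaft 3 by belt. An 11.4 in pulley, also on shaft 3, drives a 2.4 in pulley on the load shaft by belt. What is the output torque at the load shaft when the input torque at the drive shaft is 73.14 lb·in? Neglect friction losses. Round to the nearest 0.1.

internal gear 96/13 = 7.3846 → τ = 73.14·7.3846 = 540.11 lb·in
belt 288/336 = 0.85714 → τ = 540.11·0.85714 = 462.95 lb·in
belt 2.4/11.4 = 0.21053 → τ = 462.95·0.21053 = 97.464 lb·in

97.5 lb·in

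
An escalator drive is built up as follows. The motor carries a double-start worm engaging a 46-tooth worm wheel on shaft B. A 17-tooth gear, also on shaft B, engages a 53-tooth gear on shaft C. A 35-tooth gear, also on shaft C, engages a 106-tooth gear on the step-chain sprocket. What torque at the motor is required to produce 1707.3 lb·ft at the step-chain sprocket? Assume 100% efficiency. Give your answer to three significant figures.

Overall ratio R = 23 × 3.1176 × 3.0286 = 217.17.
Input torque = output torque / R = 1707.3 / 217.17 = 7.8617 lb·ft.

7.86 lb·ft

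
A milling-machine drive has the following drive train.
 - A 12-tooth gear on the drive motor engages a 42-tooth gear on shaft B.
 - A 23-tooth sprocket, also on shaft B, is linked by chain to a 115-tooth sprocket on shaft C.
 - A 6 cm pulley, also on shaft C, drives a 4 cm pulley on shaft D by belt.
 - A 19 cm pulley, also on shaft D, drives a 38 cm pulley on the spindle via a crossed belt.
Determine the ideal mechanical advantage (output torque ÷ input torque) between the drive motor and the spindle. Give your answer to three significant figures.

23.3

Each stage contributes driven/driver: gear mesh 42/12 = 3.5, chain 115/23 = 5, belt 4/6 = 0.66667, belt 38/19 = 2.
Overall: 3.5 × 5 × 0.66667 × 2 = 23.333.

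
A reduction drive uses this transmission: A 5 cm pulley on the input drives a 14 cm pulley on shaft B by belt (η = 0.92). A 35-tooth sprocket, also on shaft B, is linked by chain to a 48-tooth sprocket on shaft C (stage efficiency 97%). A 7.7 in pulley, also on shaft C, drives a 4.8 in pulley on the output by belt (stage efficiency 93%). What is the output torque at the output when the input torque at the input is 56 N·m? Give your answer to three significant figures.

111 N·m

Belt: ratio = 14/5 = 2.8; torque at shaft B = 56 × 2.8 × 0.92 = 144.26 N·m.
Chain: ratio = 48/35 = 1.3714; torque at shaft C = 144.26 × 1.3714 × 0.97 = 191.9 N·m.
Belt: ratio = 4.8/7.7 = 0.62338; torque at the output = 191.9 × 0.62338 × 0.93 = 111.25 N·m.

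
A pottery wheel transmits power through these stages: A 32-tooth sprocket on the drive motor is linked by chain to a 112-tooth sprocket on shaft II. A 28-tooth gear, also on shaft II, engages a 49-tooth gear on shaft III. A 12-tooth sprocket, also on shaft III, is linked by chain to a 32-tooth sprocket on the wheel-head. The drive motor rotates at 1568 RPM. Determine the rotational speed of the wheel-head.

96 RPM

Chain: ratio = 112/32 = 3.5, so shaft II turns at 1568 / 3.5 = 448 RPM.
Gear mesh: ratio = 49/28 = 1.75, so shaft III turns at 448 / 1.75 = 256 RPM.
Chain: ratio = 32/12 = 2.6667, so the wheel-head turns at 256 / 2.6667 = 96 RPM.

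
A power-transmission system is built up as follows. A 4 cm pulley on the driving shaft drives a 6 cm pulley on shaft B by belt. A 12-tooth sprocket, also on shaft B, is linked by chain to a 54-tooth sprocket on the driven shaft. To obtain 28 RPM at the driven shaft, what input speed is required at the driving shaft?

189 RPM

Overall ratio R = 1.5 × 4.5 = 6.75.
Required input speed = output speed × R = 28 × 6.75 = 189 RPM.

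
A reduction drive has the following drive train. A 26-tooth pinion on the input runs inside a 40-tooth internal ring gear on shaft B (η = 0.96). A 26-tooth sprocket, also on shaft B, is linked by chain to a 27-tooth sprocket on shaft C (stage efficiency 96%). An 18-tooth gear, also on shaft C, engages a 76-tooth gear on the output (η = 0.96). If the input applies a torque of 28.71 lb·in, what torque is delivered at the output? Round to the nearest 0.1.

Internal gear: ratio = 40/26 = 1.5385; torque at shaft B = 28.71 × 1.5385 × 0.96 = 42.402 lb·in.
Chain: ratio = 27/26 = 1.0385; torque at shaft C = 42.402 × 1.0385 × 0.96 = 42.272 lb·in.
Gear mesh: ratio = 76/18 = 4.2222; torque at the output = 42.272 × 4.2222 × 0.96 = 171.34 lb·in.

171.3 lb·in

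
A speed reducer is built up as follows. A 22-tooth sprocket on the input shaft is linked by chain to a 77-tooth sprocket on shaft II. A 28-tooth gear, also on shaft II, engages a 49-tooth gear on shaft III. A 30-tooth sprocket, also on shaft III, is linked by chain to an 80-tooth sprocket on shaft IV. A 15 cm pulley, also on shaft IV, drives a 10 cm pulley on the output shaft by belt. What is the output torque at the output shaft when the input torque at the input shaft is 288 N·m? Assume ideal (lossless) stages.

3136 N·m

chain 77/22 = 3.5 → τ = 288·3.5 = 1008 N·m
gear mesh 49/28 = 1.75 → τ = 1008·1.75 = 1764 N·m
chain 80/30 = 2.6667 → τ = 1764·2.6667 = 4704 N·m
belt 10/15 = 0.66667 → τ = 4704·0.66667 = 3136 N·m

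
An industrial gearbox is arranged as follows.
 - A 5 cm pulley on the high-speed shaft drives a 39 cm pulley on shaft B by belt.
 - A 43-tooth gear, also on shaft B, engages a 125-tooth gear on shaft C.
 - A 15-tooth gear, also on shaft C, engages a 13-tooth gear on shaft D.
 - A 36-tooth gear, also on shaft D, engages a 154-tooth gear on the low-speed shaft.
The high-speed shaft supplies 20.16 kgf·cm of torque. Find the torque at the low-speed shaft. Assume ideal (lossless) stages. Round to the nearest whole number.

1695 kgf·cm

After the belt (39/5): 20.16 × 7.8 = 157.25 kgf·cm
After the gear mesh (125/43): 157.25 × 2.907 = 457.12 kgf·cm
After the gear mesh (13/15): 457.12 × 0.86667 = 396.17 kgf·cm
After the gear mesh (154/36): 396.17 × 4.2778 = 1694.7 kgf·cm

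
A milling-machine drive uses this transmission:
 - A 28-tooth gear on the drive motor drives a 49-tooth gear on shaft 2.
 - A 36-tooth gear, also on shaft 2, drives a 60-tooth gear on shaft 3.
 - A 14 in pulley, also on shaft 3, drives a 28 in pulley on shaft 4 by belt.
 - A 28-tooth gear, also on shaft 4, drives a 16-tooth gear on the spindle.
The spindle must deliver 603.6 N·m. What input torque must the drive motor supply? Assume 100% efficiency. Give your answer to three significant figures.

Overall ratio R = 1.75 × 1.6667 × 2 × 0.57143 = 3.3333.
Input torque = output torque / R = 603.6 / 3.3333 = 181.08 N·m.

181 N·m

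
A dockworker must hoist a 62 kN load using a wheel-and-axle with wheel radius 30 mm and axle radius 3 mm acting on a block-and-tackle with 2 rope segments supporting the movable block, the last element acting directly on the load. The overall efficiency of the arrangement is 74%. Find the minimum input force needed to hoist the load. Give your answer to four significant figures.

Wheel-and-axle MA = R/r = 30/3 = 10.
Block-and-tackle MA = number of supporting rope parts = 2.
Combined ideal MA = 10 × 2 = 20.
Actual MA = 20 × 0.74 = 14.8.
Effort = load / actual MA = 62 / 14.8 = 4.1892 kN.

4.189 kN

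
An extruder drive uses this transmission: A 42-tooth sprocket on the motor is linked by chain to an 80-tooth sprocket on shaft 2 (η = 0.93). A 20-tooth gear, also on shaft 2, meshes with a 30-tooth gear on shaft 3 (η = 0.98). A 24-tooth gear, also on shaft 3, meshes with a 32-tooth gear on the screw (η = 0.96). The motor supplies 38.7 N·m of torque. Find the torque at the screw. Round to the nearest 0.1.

129.0 N·m

After the chain (80/42): 38.7 × 1.9048 × 0.93 = 68.554 N·m
After the gear mesh (30/20): 68.554 × 1.5 × 0.98 = 100.77 N·m
After the gear mesh (32/24): 100.77 × 1.3333 × 0.96 = 128.99 N·m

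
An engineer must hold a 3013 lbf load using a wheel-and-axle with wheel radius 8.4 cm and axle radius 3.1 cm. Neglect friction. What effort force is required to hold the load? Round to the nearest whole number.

Wheel-and-axle MA = R/r = 8.4/3.1 = 2.7097.
Effort = load / MA = 3013 / 2.7097 = 1111.9 lbf.

1112 lbf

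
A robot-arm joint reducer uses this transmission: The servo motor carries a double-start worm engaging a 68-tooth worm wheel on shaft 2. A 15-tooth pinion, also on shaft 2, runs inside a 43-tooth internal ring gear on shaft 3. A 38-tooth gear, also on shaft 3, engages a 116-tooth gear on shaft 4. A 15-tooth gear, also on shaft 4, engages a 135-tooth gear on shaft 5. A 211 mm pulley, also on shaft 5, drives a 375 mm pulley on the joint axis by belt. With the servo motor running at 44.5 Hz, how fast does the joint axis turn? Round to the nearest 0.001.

Worm: ratio = 68/2 = 34, so shaft 2 turns at 44.5 / 34 = 1.3088 Hz.
Internal gear: ratio = 43/15 = 2.8667, so shaft 3 turns at 1.3088 / 2.8667 = 0.45657 Hz.
Gear mesh: ratio = 116/38 = 3.0526, so shaft 4 turns at 0.45657 / 3.0526 = 0.14956 Hz.
Gear mesh: ratio = 135/15 = 9, so shaft 5 turns at 0.14956 / 9 = 0.016618 Hz.
Belt: ratio = 375/211 = 1.7773, so the joint axis turns at 0.016618 / 1.7773 = 0.0093506 Hz.

0.009 Hz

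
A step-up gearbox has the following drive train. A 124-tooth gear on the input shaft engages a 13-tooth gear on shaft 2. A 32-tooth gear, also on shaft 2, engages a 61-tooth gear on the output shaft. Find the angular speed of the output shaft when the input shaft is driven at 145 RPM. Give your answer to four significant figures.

gear mesh 13/124 = 0.10484 → 145/0.10484 = 1383.1 RPM
gear mesh 61/32 = 1.9062 → 1383.1/1.9062 = 725.55 RPM

725.5 RPM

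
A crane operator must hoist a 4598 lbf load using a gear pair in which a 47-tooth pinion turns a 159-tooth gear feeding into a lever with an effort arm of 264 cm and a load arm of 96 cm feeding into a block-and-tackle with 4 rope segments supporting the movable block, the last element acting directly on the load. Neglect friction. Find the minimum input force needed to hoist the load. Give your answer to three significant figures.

124 lbf

Gear pair MA = 159/47 = 3.383.
Lever MA = effort arm / load arm = 264/96 = 2.75.
Block-and-tackle MA = number of supporting rope parts = 4.
Combined ideal MA = 3.383 × 2.75 × 4 = 37.213.
Effort = load / MA = 4598 / 37.213 = 123.56 lbf.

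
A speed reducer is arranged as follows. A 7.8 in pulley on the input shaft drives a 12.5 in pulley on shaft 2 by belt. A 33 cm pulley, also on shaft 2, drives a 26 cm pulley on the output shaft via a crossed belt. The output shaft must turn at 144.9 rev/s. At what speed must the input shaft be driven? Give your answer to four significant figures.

Overall ratio R = 1.6026 × 0.78788 = 1.2626.
Required input speed = output speed × R = 144.9 × 1.2626 = 182.95 rev/s.

183.0 rev/s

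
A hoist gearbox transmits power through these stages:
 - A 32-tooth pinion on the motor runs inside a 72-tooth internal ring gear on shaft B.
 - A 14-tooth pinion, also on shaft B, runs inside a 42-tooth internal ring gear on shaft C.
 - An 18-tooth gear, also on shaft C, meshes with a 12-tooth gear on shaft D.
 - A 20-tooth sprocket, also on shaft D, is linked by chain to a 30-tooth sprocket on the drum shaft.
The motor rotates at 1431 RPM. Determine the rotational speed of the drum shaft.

Internal gear: ratio = 72/32 = 2.25, so shaft B turns at 1431 / 2.25 = 636 RPM.
Internal gear: ratio = 42/14 = 3, so shaft C turns at 636 / 3 = 212 RPM.
Gear mesh: ratio = 12/18 = 0.66667, so shaft D turns at 212 / 0.66667 = 318 RPM.
Chain: ratio = 30/20 = 1.5, so the drum shaft turns at 318 / 1.5 = 212 RPM.

212 RPM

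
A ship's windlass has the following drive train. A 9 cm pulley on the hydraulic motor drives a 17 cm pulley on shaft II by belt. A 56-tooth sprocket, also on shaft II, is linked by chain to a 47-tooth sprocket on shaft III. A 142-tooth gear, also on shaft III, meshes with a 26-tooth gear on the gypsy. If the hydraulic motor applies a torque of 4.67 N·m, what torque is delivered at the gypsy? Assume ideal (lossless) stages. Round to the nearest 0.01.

belt 17/9 = 1.8889 → τ = 4.67·1.8889 = 8.8211 N·m
chain 47/56 = 0.83929 → τ = 8.8211·0.83929 = 7.4034 N·m
gear mesh 26/142 = 0.1831 → τ = 7.4034·0.1831 = 1.3556 N·m

1.36 N·m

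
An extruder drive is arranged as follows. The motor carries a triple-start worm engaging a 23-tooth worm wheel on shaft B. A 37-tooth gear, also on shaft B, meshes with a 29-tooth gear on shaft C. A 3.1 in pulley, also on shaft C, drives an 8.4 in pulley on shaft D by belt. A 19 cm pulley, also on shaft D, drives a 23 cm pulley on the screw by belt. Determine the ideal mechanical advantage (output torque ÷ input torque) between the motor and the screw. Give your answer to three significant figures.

Each stage contributes driven/driver: worm 23/3 = 7.6667, gear mesh 29/37 = 0.78378, belt 8.4/3.1 = 2.7097, belt 23/19 = 1.2105.
Overall: 7.6667 × 0.78378 × 2.7097 × 1.2105 = 19.71.

19.7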